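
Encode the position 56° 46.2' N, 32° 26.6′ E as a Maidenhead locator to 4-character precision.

KO66

Add 180° to longitude and 90° to latitude: 212.44, 146.77.
Field: lon ⌊212.44/20⌋ = 10 → K; lat ⌊146.77/10⌋ = 14 → O.
Square: lon ⌊12.44/2⌋ = 6; lat ⌊6.77/1⌋ = 6.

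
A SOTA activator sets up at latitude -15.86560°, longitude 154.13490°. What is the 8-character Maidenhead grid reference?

Offset from 180°W / 90°S: lon 334.13490°, lat 74.13440°.
Field (20°×10°, letters A–R): 334.13490/20 → 16 → Q, 74.13440/10 → 7 → H; chars QH.
Square (2°×1°, digits 0–9): 14.13490/2 → 7, 4.13440/1 → 4; chars 74.
Subsquare (5′×2.5′, letters a–x): 0.13490/0.0833333 → 1 → b, 0.13440/0.0416667 → 3 → d; chars bd.
Extended square (30″×15″, digits 0–9): 0.05157/0.00833333 → 6, 0.00940/0.00416667 → 2; chars 62.

QH74bd62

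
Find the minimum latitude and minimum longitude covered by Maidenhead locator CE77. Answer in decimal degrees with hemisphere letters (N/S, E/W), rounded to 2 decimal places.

43.00° S, 126.00° W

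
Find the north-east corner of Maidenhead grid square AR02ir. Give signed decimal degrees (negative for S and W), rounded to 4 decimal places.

82.7500, -179.2500

Field A=0, R=17: +0·20° lon, +17·10° lat → SW at lon -180°, lat 80°.
Square 0, 2: +0·2° lon, +2·1° lat → SW at lon -180°, lat 82°.
Subsquare i=8, r=17: +8·0.0833333° lon, +17·0.0416667° lat → SW at lon -179.333°, lat 82.7083°.
Cell spans 0.0833333° lon × 0.0416667° lat. NE corner is SW corner plus one full cell.
latitude 82.7500, longitude -179.2500.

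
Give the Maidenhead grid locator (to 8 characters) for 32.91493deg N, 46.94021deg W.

GM62mv79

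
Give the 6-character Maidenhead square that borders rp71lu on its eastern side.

Longitude subsquare l = 11; +1 → 12 = m.
The latitude characters are unchanged.

RP71mu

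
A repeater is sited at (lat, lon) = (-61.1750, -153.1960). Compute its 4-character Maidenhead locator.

Shift to the Maidenhead origin (180°W, 90°S): lon 26.80, lat 28.83.
Field: 26.80/20 → 1 → B, 28.83/10 → 2 → C; chars BC.
Square: 6.80/2 → 3, 8.83/1 → 8; chars 38.

BC38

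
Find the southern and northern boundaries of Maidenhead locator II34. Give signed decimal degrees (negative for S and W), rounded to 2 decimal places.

-6.00, -5.00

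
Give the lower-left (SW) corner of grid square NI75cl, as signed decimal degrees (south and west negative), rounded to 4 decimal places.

-4.5417, 94.1667

Field N=13, I=8: +13·20° lon, +8·10° lat → SW at lon 80°, lat -10°.
Square 7, 5: +7·2° lon, +5·1° lat → SW at lon 94°, lat -5°.
Subsquare c=2, l=11: +2·0.0833333° lon, +11·0.0416667° lat → SW at lon 94.1667°, lat -4.54167°.
latitude -4.5417, longitude 94.1667.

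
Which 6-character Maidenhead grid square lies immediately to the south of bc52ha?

Latitude subsquare a = 0; −1 → -1, wraps to 23 = x, carry into square.
Latitude square 2; −1 → 1.
The longitude characters are unchanged.

BC51hx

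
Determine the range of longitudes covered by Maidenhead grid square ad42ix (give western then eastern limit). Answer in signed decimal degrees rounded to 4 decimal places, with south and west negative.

-171.3333, -171.2500

Field A=0, D=3: +0·20° lon, +3·10° lat → SW at lon -180°, lat -60°.
Square 4, 2: +4·2° lon, +2·1° lat → SW at lon -172°, lat -58°.
Subsquare i=8, x=23: +8·0.0833333° lon, +23·0.0416667° lat → SW at lon -171.333°, lat -57.0417°.
Cell spans 0.0833333° lon × 0.0416667° lat.
west -171.3333, east -171.2500.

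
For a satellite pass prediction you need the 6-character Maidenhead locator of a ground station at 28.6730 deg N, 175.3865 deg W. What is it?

Shift to the Maidenhead origin (180°W, 90°S): lon 4.6135, lat 118.6730.
Field: lon ⌊4.6135/20⌋ = 0 → A; lat ⌊118.6730/10⌋ = 11 → L.
Square: lon ⌊4.6135/2⌋ = 2; lat ⌊8.6730/1⌋ = 8.
Subsquare: lon ⌊0.6135/0.0833333⌋ = 7 → h; lat ⌊0.6730/0.0416667⌋ = 16 → q.

AL28hq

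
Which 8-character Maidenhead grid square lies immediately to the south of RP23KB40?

RP23ka49

Latitude extended square 0; −1 → -1, wraps to 9, carry into subsquare.
Latitude subsquare b = 1; −1 → 0 = a.
The longitude characters are unchanged.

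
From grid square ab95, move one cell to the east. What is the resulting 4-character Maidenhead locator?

Longitude square 9; +1 → 10, wraps to 0, carry into field.
Longitude field A = 0; +1 → 1 = B.
The latitude characters are unchanged.

BB05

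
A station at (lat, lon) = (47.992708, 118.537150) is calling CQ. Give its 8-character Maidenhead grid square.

ON97gx48

Add 180° to longitude and 90° to latitude: 298.53715, 137.99271.
Field (20°×10°, letters A–R): 298.53715/20 → 14 → O, 137.99271/10 → 13 → N; chars ON.
Square (2°×1°, digits 0–9): 18.53715/2 → 9, 7.99271/1 → 7; chars 97.
Subsquare (5′×2.5′, letters a–x): 0.53715/0.0833333 → 6 → g, 0.99271/0.0416667 → 23 → x; chars gx.
Extended square (30″×15″, digits 0–9): 0.03715/0.00833333 → 4, 0.03437/0.00416667 → 8; chars 48.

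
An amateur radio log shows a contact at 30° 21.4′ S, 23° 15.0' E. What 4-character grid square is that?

KF19

Shift to the Maidenhead origin (180°W, 90°S): lon 203.25, lat 59.64.
Field: lon ⌊203.25/20⌋ = 10 → K; lat ⌊59.64/10⌋ = 5 → F.
Square: lon ⌊3.25/2⌋ = 1; lat ⌊9.64/1⌋ = 9.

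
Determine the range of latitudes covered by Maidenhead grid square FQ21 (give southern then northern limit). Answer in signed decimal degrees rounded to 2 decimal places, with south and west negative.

Field F=5, Q=16: +5·20° lon, +16·10° lat → SW at lon -80°, lat 70°.
Square 2, 1: +2·2° lon, +1·1° lat → SW at lon -76°, lat 71°.
Cell spans 2° lon × 1° lat.
south 71.00, north 72.00.

71.00, 72.00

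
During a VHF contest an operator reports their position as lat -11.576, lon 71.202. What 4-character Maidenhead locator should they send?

MH58

Offset from 180°W / 90°S: lon 251.20°, lat 78.42°.
Field: 251.20/20 → 12 → M, 78.42/10 → 7 → H; chars MH.
Square: 11.20/2 → 5, 8.42/1 → 8; chars 58.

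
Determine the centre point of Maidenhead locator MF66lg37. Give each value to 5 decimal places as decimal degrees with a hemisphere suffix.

Field M=12, F=5: +12·20° lon, +5·10° lat → SW at lon 60°, lat -40°.
Square 6, 6: +6·2° lon, +6·1° lat → SW at lon 72°, lat -34°.
Subsquare l=11, g=6: +11·0.0833333° lon, +6·0.0416667° lat → SW at lon 72.9167°, lat -33.75°.
Extended square 3, 7: +3·0.00833333° lon, +7·0.00416667° lat → SW at lon 72.9417°, lat -33.7208°.
Cell spans 0.00833333° lon × 0.00416667° lat. Centre is SW corner plus half of each.
latitude 33.71875° S, longitude 72.94583° E.

33.71875° S, 72.94583° E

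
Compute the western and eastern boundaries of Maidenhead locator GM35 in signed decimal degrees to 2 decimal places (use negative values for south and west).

Field G=6, M=12: +6·20° lon, +12·10° lat → SW at lon -60°, lat 30°.
Square 3, 5: +3·2° lon, +5·1° lat → SW at lon -54°, lat 35°.
Cell spans 2° lon × 1° lat.
west -54.00, east -52.00.

-54.00, -52.00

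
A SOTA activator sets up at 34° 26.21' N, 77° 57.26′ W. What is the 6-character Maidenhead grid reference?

Add 180° to longitude and 90° to latitude: 102.0457, 124.4368.
Field: 102.0457/20 → 5 → F, 124.4368/10 → 12 → M; chars FM.
Square: 2.0457/2 → 1, 4.4368/1 → 4; chars 14.
Subsquare: 0.0457/0.0833333 → 0 → a, 0.4368/0.0416667 → 10 → k; chars ak.

FM14ak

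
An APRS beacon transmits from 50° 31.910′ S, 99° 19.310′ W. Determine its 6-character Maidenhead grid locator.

Offset from 180°W / 90°S: lon 80.6782°, lat 39.4682°.
Field: lon ⌊80.6782/20⌋ = 4 → E; lat ⌊39.4682/10⌋ = 3 → D.
Square: lon ⌊0.6782/2⌋ = 0; lat ⌊9.4682/1⌋ = 9.
Subsquare: lon ⌊0.6782/0.0833333⌋ = 8 → i; lat ⌊0.4682/0.0416667⌋ = 11 → l.

ED09il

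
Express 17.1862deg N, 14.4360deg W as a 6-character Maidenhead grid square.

Add 180° to longitude and 90° to latitude: 165.5640, 107.1862.
Field: lon ⌊165.5640/20⌋ = 8 → I; lat ⌊107.1862/10⌋ = 10 → K.
Square: lon ⌊5.5640/2⌋ = 2; lat ⌊7.1862/1⌋ = 7.
Subsquare: lon ⌊1.5640/0.0833333⌋ = 18 → s; lat ⌊0.1862/0.0416667⌋ = 4 → e.

IK27se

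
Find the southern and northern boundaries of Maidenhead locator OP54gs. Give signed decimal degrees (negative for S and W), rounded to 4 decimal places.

Field O=14, P=15: +14·20° lon, +15·10° lat → SW at lon 100°, lat 60°.
Square 5, 4: +5·2° lon, +4·1° lat → SW at lon 110°, lat 64°.
Subsquare g=6, s=18: +6·0.0833333° lon, +18·0.0416667° lat → SW at lon 110.5°, lat 64.75°.
Cell spans 0.0833333° lon × 0.0416667° lat.
south 64.7500, north 64.7917.

64.7500, 64.7917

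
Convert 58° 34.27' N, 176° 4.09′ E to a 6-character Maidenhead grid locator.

RO88an

Shift to the Maidenhead origin (180°W, 90°S): lon 356.0682, lat 148.5712.
Field: 356.0682/20 → 17 → R, 148.5712/10 → 14 → O; chars RO.
Square: 16.0682/2 → 8, 8.5712/1 → 8; chars 88.
Subsquare: 0.0682/0.0833333 → 0 → a, 0.5712/0.0416667 → 13 → n; chars an.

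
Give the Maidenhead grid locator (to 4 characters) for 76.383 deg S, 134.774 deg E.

PB73

Add 180° to longitude and 90° to latitude: 314.77, 13.62.
Field: lon ⌊314.77/20⌋ = 15 → P; lat ⌊13.62/10⌋ = 1 → B.
Square: lon ⌊14.77/2⌋ = 7; lat ⌊3.62/1⌋ = 3.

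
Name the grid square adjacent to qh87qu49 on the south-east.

Longitude extended square 4; +1 → 5.
Latitude extended square 9; −1 → 8.

QH87qu58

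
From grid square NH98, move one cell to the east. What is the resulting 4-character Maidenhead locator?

Longitude square 9; +1 → 10, wraps to 0, carry into field.
Longitude field N = 13; +1 → 14 = O.
The latitude characters are unchanged.

OH08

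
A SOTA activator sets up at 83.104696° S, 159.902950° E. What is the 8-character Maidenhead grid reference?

QA96wv84

Shift to the Maidenhead origin (180°W, 90°S): lon 339.90295, lat 6.89530.
Field: 339.90295/20 → 16 → Q, 6.89530/10 → 0 → A; chars QA.
Square: 19.90295/2 → 9, 6.89530/1 → 6; chars 96.
Subsquare: 1.90295/0.0833333 → 22 → w, 0.89530/0.0416667 → 21 → v; chars wv.
Extended square: 0.06962/0.00833333 → 8, 0.02030/0.00416667 → 4; chars 84.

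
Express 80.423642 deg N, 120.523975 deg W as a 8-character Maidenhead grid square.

CR90rk71

Shift to the Maidenhead origin (180°W, 90°S): lon 59.47603, lat 170.42364.
Field: 59.47603/20 → 2 → C, 170.42364/10 → 17 → R; chars CR.
Square: 19.47603/2 → 9, 0.42364/1 → 0; chars 90.
Subsquare: 1.47603/0.0833333 → 17 → r, 0.42364/0.0416667 → 10 → k; chars rk.
Extended square: 0.05936/0.00833333 → 7, 0.00698/0.00416667 → 1; chars 71.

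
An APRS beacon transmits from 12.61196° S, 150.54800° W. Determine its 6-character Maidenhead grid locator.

BH47rj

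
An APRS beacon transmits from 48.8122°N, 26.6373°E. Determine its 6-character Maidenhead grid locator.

Add 180° to longitude and 90° to latitude: 206.6373, 138.8122.
Field: 206.6373/20 → 10 → K, 138.8122/10 → 13 → N; chars KN.
Square: 6.6373/2 → 3, 8.8122/1 → 8; chars 38.
Subsquare: 0.6373/0.0833333 → 7 → h, 0.8122/0.0416667 → 19 → t; chars ht.

KN38ht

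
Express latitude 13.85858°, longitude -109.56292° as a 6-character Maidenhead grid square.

Shift to the Maidenhead origin (180°W, 90°S): lon 70.4371, lat 103.8586.
Field: lon ⌊70.4371/20⌋ = 3 → D; lat ⌊103.8586/10⌋ = 10 → K.
Square: lon ⌊10.4371/2⌋ = 5; lat ⌊3.8586/1⌋ = 3.
Subsquare: lon ⌊0.4371/0.0833333⌋ = 5 → f; lat ⌊0.8586/0.0416667⌋ = 20 → u.

DK53fu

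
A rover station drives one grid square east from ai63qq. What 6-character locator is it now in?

AI63rq

Longitude subsquare q = 16; +1 → 17 = r.
The latitude characters are unchanged.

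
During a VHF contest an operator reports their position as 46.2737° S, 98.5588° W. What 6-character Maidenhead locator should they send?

EE03rr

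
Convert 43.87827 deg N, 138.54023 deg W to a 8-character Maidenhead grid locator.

CN03rv50

Offset from 180°W / 90°S: lon 41.45977°, lat 133.87827°.
Field: 41.45977/20 → 2 → C, 133.87827/10 → 13 → N; chars CN.
Square: 1.45977/2 → 0, 3.87827/1 → 3; chars 03.
Subsquare: 1.45977/0.0833333 → 17 → r, 0.87827/0.0416667 → 21 → v; chars rv.
Extended square: 0.04310/0.00833333 → 5, 0.00327/0.00416667 → 0; chars 50.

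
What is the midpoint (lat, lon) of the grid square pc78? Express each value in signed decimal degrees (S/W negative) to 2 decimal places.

Field P=15, C=2: +15·20° lon, +2·10° lat → SW at lon 120°, lat -70°.
Square 7, 8: +7·2° lon, +8·1° lat → SW at lon 134°, lat -62°.
Cell spans 2° lon × 1° lat. Centre is SW corner plus half of each.
latitude -61.50, longitude 135.00.

-61.50, 135.00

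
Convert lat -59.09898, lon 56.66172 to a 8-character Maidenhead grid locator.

LD80hv96

Offset from 180°W / 90°S: lon 236.66172°, lat 30.90102°.
Field: lon ⌊236.66172/20⌋ = 11 → L; lat ⌊30.90102/10⌋ = 3 → D.
Square: lon ⌊16.66172/2⌋ = 8; lat ⌊0.90102/1⌋ = 0.
Subsquare: lon ⌊0.66172/0.0833333⌋ = 7 → h; lat ⌊0.90102/0.0416667⌋ = 21 → v.
Extended square: lon ⌊0.07839/0.00833333⌋ = 9; lat ⌊0.02602/0.00416667⌋ = 6.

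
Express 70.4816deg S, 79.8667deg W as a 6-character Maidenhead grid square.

FB09bm

Shift to the Maidenhead origin (180°W, 90°S): lon 100.1333, lat 19.5184.
Field: 100.1333/20 → 5 → F, 19.5184/10 → 1 → B; chars FB.
Square: 0.1333/2 → 0, 9.5184/1 → 9; chars 09.
Subsquare: 0.1333/0.0833333 → 1 → b, 0.5184/0.0416667 → 12 → m; chars bm.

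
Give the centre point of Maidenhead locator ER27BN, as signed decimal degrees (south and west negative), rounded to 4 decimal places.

87.5625, -95.8750

Field E=4, R=17: +4·20° lon, +17·10° lat → SW at lon -100°, lat 80°.
Square 2, 7: +2·2° lon, +7·1° lat → SW at lon -96°, lat 87°.
Subsquare b=1, n=13: +1·0.0833333° lon, +13·0.0416667° lat → SW at lon -95.9167°, lat 87.5417°.
Cell spans 0.0833333° lon × 0.0416667° lat. Centre is SW corner plus half of each.
latitude 87.5625, longitude -95.8750.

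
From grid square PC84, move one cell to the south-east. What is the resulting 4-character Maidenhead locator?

PC93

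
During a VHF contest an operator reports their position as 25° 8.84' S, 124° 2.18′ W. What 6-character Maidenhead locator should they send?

CG74xu

Add 180° to longitude and 90° to latitude: 55.9637, 64.8527.
Field (20°×10°, letters A–R): 55.9637/20 → 2 → C, 64.8527/10 → 6 → G; chars CG.
Square (2°×1°, digits 0–9): 15.9637/2 → 7, 4.8527/1 → 4; chars 74.
Subsquare (5′×2.5′, letters a–x): 1.9637/0.0833333 → 23 → x, 0.8527/0.0416667 → 20 → u; chars xu.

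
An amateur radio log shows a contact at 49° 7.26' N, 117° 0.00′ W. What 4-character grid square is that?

DN19

Add 180° to longitude and 90° to latitude: 63.00, 139.12.
Field: 63.00/20 → 3 → D, 139.12/10 → 13 → N; chars DN.
Square: 3.00/2 → 1, 9.12/1 → 9; chars 19.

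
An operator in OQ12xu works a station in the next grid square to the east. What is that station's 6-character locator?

Longitude subsquare x = 23; +1 → 24, wraps to 0 = a, carry into square.
Longitude square 1; +1 → 2.
The latitude characters are unchanged.

OQ22au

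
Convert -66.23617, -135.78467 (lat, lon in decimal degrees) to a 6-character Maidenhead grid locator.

CC23cs

Shift to the Maidenhead origin (180°W, 90°S): lon 44.2153, lat 23.7638.
Field: lon ⌊44.2153/20⌋ = 2 → C; lat ⌊23.7638/10⌋ = 2 → C.
Square: lon ⌊4.2153/2⌋ = 2; lat ⌊3.7638/1⌋ = 3.
Subsquare: lon ⌊0.2153/0.0833333⌋ = 2 → c; lat ⌊0.7638/0.0416667⌋ = 18 → s.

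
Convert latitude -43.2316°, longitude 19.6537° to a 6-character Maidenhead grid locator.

JE96ts

Offset from 180°W / 90°S: lon 199.6537°, lat 46.7684°.
Field (20°×10°, letters A–R): 199.6537/20 → 9 → J, 46.7684/10 → 4 → E; chars JE.
Square (2°×1°, digits 0–9): 19.6537/2 → 9, 6.7684/1 → 6; chars 96.
Subsquare (5′×2.5′, letters a–x): 1.6537/0.0833333 → 19 → t, 0.7684/0.0416667 → 18 → s; chars ts.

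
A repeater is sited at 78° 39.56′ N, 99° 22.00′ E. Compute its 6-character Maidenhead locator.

NQ98qp

Offset from 180°W / 90°S: lon 279.3667°, lat 168.6593°.
Field (20°×10°, letters A–R): 279.3667/20 → 13 → N, 168.6593/10 → 16 → Q; chars NQ.
Square (2°×1°, digits 0–9): 19.3667/2 → 9, 8.6593/1 → 8; chars 98.
Subsquare (5′×2.5′, letters a–x): 1.3667/0.0833333 → 16 → q, 0.6593/0.0416667 → 15 → p; chars qp.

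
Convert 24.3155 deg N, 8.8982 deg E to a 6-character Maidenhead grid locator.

JL44kh

Shift to the Maidenhead origin (180°W, 90°S): lon 188.8982, lat 114.3155.
Field: 188.8982/20 → 9 → J, 114.3155/10 → 11 → L; chars JL.
Square: 8.8982/2 → 4, 4.3155/1 → 4; chars 44.
Subsquare: 0.8982/0.0833333 → 10 → k, 0.3155/0.0416667 → 7 → h; chars kh.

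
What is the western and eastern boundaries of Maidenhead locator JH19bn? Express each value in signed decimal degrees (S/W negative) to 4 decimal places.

2.0833, 2.1667

Field J=9, H=7: +9·20° lon, +7·10° lat → SW at lon 0°, lat -20°.
Square 1, 9: +1·2° lon, +9·1° lat → SW at lon 2°, lat -11°.
Subsquare b=1, n=13: +1·0.0833333° lon, +13·0.0416667° lat → SW at lon 2.08333°, lat -10.4583°.
Cell spans 0.0833333° lon × 0.0416667° lat.
west 2.0833, east 2.1667.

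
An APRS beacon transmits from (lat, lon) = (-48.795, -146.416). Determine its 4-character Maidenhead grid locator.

Shift to the Maidenhead origin (180°W, 90°S): lon 33.58, lat 41.20.
Field: lon ⌊33.58/20⌋ = 1 → B; lat ⌊41.20/10⌋ = 4 → E.
Square: lon ⌊13.58/2⌋ = 6; lat ⌊1.20/1⌋ = 1.

BE61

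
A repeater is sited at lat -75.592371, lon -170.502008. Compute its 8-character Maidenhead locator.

AB44rj97

Shift to the Maidenhead origin (180°W, 90°S): lon 9.49799, lat 14.40763.
Field: 9.49799/20 → 0 → A, 14.40763/10 → 1 → B; chars AB.
Square: 9.49799/2 → 4, 4.40763/1 → 4; chars 44.
Subsquare: 1.49799/0.0833333 → 17 → r, 0.40763/0.0416667 → 9 → j; chars rj.
Extended square: 0.08133/0.00833333 → 9, 0.03263/0.00416667 → 7; chars 97.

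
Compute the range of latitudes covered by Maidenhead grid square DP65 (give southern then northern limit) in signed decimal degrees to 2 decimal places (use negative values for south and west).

65.00, 66.00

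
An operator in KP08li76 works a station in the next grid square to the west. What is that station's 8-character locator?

KP08li66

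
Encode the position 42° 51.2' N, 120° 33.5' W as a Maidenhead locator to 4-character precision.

CN92

Shift to the Maidenhead origin (180°W, 90°S): lon 59.44, lat 132.85.
Field: lon ⌊59.44/20⌋ = 2 → C; lat ⌊132.85/10⌋ = 13 → N.
Square: lon ⌊19.44/2⌋ = 9; lat ⌊2.85/1⌋ = 2.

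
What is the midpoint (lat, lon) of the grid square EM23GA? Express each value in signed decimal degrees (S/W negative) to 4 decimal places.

33.0208, -95.4583

Field E=4, M=12: +4·20° lon, +12·10° lat → SW at lon -100°, lat 30°.
Square 2, 3: +2·2° lon, +3·1° lat → SW at lon -96°, lat 33°.
Subsquare g=6, a=0: +6·0.0833333° lon, +0·0.0416667° lat → SW at lon -95.5°, lat 33°.
Cell spans 0.0833333° lon × 0.0416667° lat. Centre is SW corner plus half of each.
latitude 33.0208, longitude -95.4583.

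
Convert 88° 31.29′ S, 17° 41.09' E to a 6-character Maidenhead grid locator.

JA81ul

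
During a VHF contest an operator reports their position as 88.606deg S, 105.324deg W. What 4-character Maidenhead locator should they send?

Offset from 180°W / 90°S: lon 74.68°, lat 1.39°.
Field: 74.68/20 → 3 → D, 1.39/10 → 0 → A; chars DA.
Square: 14.68/2 → 7, 1.39/1 → 1; chars 71.

DA71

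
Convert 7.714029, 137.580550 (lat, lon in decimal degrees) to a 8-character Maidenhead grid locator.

PJ87sr91

Offset from 180°W / 90°S: lon 317.58055°, lat 97.71403°.
Field: lon ⌊317.58055/20⌋ = 15 → P; lat ⌊97.71403/10⌋ = 9 → J.
Square: lon ⌊17.58055/2⌋ = 8; lat ⌊7.71403/1⌋ = 7.
Subsquare: lon ⌊1.58055/0.0833333⌋ = 18 → s; lat ⌊0.71403/0.0416667⌋ = 17 → r.
Extended square: lon ⌊0.08055/0.00833333⌋ = 9; lat ⌊0.00570/0.00416667⌋ = 1.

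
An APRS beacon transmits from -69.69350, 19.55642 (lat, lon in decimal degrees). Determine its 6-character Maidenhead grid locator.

JC90sh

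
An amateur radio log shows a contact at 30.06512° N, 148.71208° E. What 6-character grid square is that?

Shift to the Maidenhead origin (180°W, 90°S): lon 328.7121, lat 120.0651.
Field: 328.7121/20 → 16 → Q, 120.0651/10 → 12 → M; chars QM.
Square: 8.7121/2 → 4, 0.0651/1 → 0; chars 40.
Subsquare: 0.7121/0.0833333 → 8 → i, 0.0651/0.0416667 → 1 → b; chars ib.

QM40ib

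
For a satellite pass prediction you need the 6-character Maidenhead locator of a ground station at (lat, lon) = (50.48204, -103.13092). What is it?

Add 180° to longitude and 90° to latitude: 76.8691, 140.4820.
Field: 76.8691/20 → 3 → D, 140.4820/10 → 14 → O; chars DO.
Square: 16.8691/2 → 8, 0.4820/1 → 0; chars 80.
Subsquare: 0.8691/0.0833333 → 10 → k, 0.4820/0.0416667 → 11 → l; chars kl.

DO80kl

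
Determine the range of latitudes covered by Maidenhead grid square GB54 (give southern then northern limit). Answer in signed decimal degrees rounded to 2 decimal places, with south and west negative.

-76.00, -75.00

Field G=6, B=1: +6·20° lon, +1·10° lat → SW at lon -60°, lat -80°.
Square 5, 4: +5·2° lon, +4·1° lat → SW at lon -50°, lat -76°.
Cell spans 2° lon × 1° lat.
south -76.00, north -75.00.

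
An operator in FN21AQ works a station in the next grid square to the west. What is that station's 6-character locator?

Longitude subsquare a = 0; −1 → -1, wraps to 23 = x, carry into square.
Longitude square 2; −1 → 1.
The latitude characters are unchanged.

FN11xq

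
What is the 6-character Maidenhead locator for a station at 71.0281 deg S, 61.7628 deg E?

MB08vx

Offset from 180°W / 90°S: lon 241.7628°, lat 18.9719°.
Field (20°×10°, letters A–R): lon ⌊241.7628/20⌋ = 12 → M; lat ⌊18.9719/10⌋ = 1 → B.
Square (2°×1°, digits 0–9): lon ⌊1.7628/2⌋ = 0; lat ⌊8.9719/1⌋ = 8.
Subsquare (5′×2.5′, letters a–x): lon ⌊1.7628/0.0833333⌋ = 21 → v; lat ⌊0.9719/0.0416667⌋ = 23 → x.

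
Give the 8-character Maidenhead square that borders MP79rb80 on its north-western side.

MP79rb71

Longitude extended square 8; −1 → 7.
Latitude extended square 0; +1 → 1.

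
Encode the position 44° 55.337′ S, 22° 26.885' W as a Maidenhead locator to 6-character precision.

Add 180° to longitude and 90° to latitude: 157.5519, 45.0777.
Field (20°×10°, letters A–R): lon ⌊157.5519/20⌋ = 7 → H; lat ⌊45.0777/10⌋ = 4 → E.
Square (2°×1°, digits 0–9): lon ⌊17.5519/2⌋ = 8; lat ⌊5.0777/1⌋ = 5.
Subsquare (5′×2.5′, letters a–x): lon ⌊1.5519/0.0833333⌋ = 18 → s; lat ⌊0.0777/0.0416667⌋ = 1 → b.

HE85sb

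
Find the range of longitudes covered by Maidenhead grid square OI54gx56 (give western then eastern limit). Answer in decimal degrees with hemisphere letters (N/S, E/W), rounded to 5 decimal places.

110.54167° E, 110.55000° E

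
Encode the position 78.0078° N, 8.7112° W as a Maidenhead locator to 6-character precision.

Shift to the Maidenhead origin (180°W, 90°S): lon 171.2888, lat 168.0078.
Field: 171.2888/20 → 8 → I, 168.0078/10 → 16 → Q; chars IQ.
Square: 11.2888/2 → 5, 8.0078/1 → 8; chars 58.
Subsquare: 1.2888/0.0833333 → 15 → p, 0.0078/0.0416667 → 0 → a; chars pa.

IQ58pa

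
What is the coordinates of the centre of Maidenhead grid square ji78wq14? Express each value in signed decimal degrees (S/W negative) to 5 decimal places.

-1.31458, 15.84583

Field J=9, I=8: +9·20° lon, +8·10° lat → SW at lon 0°, lat -10°.
Square 7, 8: +7·2° lon, +8·1° lat → SW at lon 14°, lat -2°.
Subsquare w=22, q=16: +22·0.0833333° lon, +16·0.0416667° lat → SW at lon 15.8333°, lat -1.33333°.
Extended square 1, 4: +1·0.00833333° lon, +4·0.00416667° lat → SW at lon 15.8417°, lat -1.31667°.
Cell spans 0.00833333° lon × 0.00416667° lat. Centre is SW corner plus half of each.
latitude -1.31458, longitude 15.84583.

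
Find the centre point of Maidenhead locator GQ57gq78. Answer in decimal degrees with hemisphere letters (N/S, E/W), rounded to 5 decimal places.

Field G=6, Q=16: +6·20° lon, +16·10° lat → SW at lon -60°, lat 70°.
Square 5, 7: +5·2° lon, +7·1° lat → SW at lon -50°, lat 77°.
Subsquare g=6, q=16: +6·0.0833333° lon, +16·0.0416667° lat → SW at lon -49.5°, lat 77.6667°.
Extended square 7, 8: +7·0.00833333° lon, +8·0.00416667° lat → SW at lon -49.4417°, lat 77.7°.
Cell spans 0.00833333° lon × 0.00416667° lat. Centre is SW corner plus half of each.
latitude 77.70208° N, longitude 49.43750° W.

77.70208° N, 49.43750° W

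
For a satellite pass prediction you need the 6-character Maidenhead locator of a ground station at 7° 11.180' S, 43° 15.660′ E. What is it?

LI12pt

Shift to the Maidenhead origin (180°W, 90°S): lon 223.2610, lat 82.8137.
Field: 223.2610/20 → 11 → L, 82.8137/10 → 8 → I; chars LI.
Square: 3.2610/2 → 1, 2.8137/1 → 2; chars 12.
Subsquare: 1.2610/0.0833333 → 15 → p, 0.8137/0.0416667 → 19 → t; chars pt.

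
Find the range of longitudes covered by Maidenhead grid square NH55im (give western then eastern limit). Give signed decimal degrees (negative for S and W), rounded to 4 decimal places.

90.6667, 90.7500

Field N=13, H=7: +13·20° lon, +7·10° lat → SW at lon 80°, lat -20°.
Square 5, 5: +5·2° lon, +5·1° lat → SW at lon 90°, lat -15°.
Subsquare i=8, m=12: +8·0.0833333° lon, +12·0.0416667° lat → SW at lon 90.6667°, lat -14.5°.
Cell spans 0.0833333° lon × 0.0416667° lat.
west 90.6667, east 90.7500.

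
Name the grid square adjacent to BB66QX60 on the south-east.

Longitude extended square 6; +1 → 7.
Latitude extended square 0; −1 → -1, wraps to 9, carry into subsquare.
Latitude subsquare x = 23; −1 → 22 = w.

BB66qw79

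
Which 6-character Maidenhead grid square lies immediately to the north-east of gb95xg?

HB05ah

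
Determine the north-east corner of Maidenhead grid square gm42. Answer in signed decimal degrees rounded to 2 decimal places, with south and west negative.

Field G=6, M=12: +6·20° lon, +12·10° lat → SW at lon -60°, lat 30°.
Square 4, 2: +4·2° lon, +2·1° lat → SW at lon -52°, lat 32°.
Cell spans 2° lon × 1° lat. NE corner is SW corner plus one full cell.
latitude 33.00, longitude -50.00.

33.00, -50.00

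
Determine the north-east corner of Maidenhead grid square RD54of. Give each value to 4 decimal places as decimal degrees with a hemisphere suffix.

Field R=17, D=3: +17·20° lon, +3·10° lat → SW at lon 160°, lat -60°.
Square 5, 4: +5·2° lon, +4·1° lat → SW at lon 170°, lat -56°.
Subsquare o=14, f=5: +14·0.0833333° lon, +5·0.0416667° lat → SW at lon 171.167°, lat -55.7917°.
Cell spans 0.0833333° lon × 0.0416667° lat. NE corner is SW corner plus one full cell.
latitude 55.7500° S, longitude 171.2500° E.

55.7500° S, 171.2500° E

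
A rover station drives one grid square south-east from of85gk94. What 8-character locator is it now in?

Longitude extended square 9; +1 → 10, wraps to 0, carry into subsquare.
Longitude subsquare g = 6; +1 → 7 = h.
Latitude extended square 4; −1 → 3.

OF85hk03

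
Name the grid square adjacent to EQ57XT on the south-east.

EQ67as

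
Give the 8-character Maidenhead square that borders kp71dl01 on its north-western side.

KP71cl92

Longitude extended square 0; −1 → -1, wraps to 9, carry into subsquare.
Longitude subsquare d = 3; −1 → 2 = c.
Latitude extended square 1; +1 → 2.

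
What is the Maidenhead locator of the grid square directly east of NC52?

NC62

Longitude square 5; +1 → 6.
The latitude characters are unchanged.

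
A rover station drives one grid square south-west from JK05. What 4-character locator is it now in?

IK94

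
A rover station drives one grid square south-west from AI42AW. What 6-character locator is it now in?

Longitude subsquare a = 0; −1 → -1, wraps to 23 = x, carry into square.
Longitude square 4; −1 → 3.
Latitude subsquare w = 22; −1 → 21 = v.

AI32xv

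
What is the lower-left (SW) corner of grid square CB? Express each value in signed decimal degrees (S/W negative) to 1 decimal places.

Field C=2, B=1: +2·20° lon, +1·10° lat → SW at lon -140°, lat -80°.
latitude -80.0, longitude -140.0.

-80.0, -140.0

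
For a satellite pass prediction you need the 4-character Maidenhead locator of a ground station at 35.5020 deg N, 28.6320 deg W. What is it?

Offset from 180°W / 90°S: lon 151.37°, lat 125.50°.
Field: lon ⌊151.37/20⌋ = 7 → H; lat ⌊125.50/10⌋ = 12 → M.
Square: lon ⌊11.37/2⌋ = 5; lat ⌊5.50/1⌋ = 5.

HM55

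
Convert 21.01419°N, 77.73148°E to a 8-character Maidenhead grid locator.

ML81ua73

Offset from 180°W / 90°S: lon 257.73148°, lat 111.01419°.
Field (20°×10°, letters A–R): lon ⌊257.73148/20⌋ = 12 → M; lat ⌊111.01419/10⌋ = 11 → L.
Square (2°×1°, digits 0–9): lon ⌊17.73148/2⌋ = 8; lat ⌊1.01419/1⌋ = 1.
Subsquare (5′×2.5′, letters a–x): lon ⌊1.73148/0.0833333⌋ = 20 → u; lat ⌊0.01419/0.0416667⌋ = 0 → a.
Extended square (30″×15″, digits 0–9): lon ⌊0.06481/0.00833333⌋ = 7; lat ⌊0.01419/0.00416667⌋ = 3.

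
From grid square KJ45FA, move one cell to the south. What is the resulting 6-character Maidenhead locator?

KJ44fx

Latitude subsquare a = 0; −1 → -1, wraps to 23 = x, carry into square.
Latitude square 5; −1 → 4.
The longitude characters are unchanged.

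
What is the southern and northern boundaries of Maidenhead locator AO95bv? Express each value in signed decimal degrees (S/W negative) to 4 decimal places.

Field A=0, O=14: +0·20° lon, +14·10° lat → SW at lon -180°, lat 50°.
Square 9, 5: +9·2° lon, +5·1° lat → SW at lon -162°, lat 55°.
Subsquare b=1, v=21: +1·0.0833333° lon, +21·0.0416667° lat → SW at lon -161.917°, lat 55.875°.
Cell spans 0.0833333° lon × 0.0416667° lat.
south 55.8750, north 55.9167.

55.8750, 55.9167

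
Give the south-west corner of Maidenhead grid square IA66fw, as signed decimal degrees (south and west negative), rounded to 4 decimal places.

Field I=8, A=0: +8·20° lon, +0·10° lat → SW at lon -20°, lat -90°.
Square 6, 6: +6·2° lon, +6·1° lat → SW at lon -8°, lat -84°.
Subsquare f=5, w=22: +5·0.0833333° lon, +22·0.0416667° lat → SW at lon -7.58333°, lat -83.0833°.
latitude -83.0833, longitude -7.5833.

-83.0833, -7.5833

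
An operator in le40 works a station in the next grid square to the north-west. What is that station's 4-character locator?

Longitude square 4; −1 → 3.
Latitude square 0; +1 → 1.

LE31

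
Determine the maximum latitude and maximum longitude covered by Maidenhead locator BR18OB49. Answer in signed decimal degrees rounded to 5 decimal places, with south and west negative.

88.08333, -156.79167

Field B=1, R=17: +1·20° lon, +17·10° lat → SW at lon -160°, lat 80°.
Square 1, 8: +1·2° lon, +8·1° lat → SW at lon -158°, lat 88°.
Subsquare o=14, b=1: +14·0.0833333° lon, +1·0.0416667° lat → SW at lon -156.833°, lat 88.0417°.
Extended square 4, 9: +4·0.00833333° lon, +9·0.00416667° lat → SW at lon -156.8°, lat 88.0792°.
Cell spans 0.00833333° lon × 0.00416667° lat. NE corner is SW corner plus one full cell.
latitude 88.08333, longitude -156.79167.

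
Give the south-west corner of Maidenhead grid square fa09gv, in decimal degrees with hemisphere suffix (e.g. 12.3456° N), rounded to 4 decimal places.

80.1250° S, 79.5000° W

Field F=5, A=0: +5·20° lon, +0·10° lat → SW at lon -80°, lat -90°.
Square 0, 9: +0·2° lon, +9·1° lat → SW at lon -80°, lat -81°.
Subsquare g=6, v=21: +6·0.0833333° lon, +21·0.0416667° lat → SW at lon -79.5°, lat -80.125°.
latitude 80.1250° S, longitude 79.5000° W.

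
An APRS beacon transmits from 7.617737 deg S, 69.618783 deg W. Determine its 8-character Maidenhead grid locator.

FI52ej51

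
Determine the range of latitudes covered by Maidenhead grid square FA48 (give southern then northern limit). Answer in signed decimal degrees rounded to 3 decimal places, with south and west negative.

-82.000, -81.000

Field F=5, A=0: +5·20° lon, +0·10° lat → SW at lon -80°, lat -90°.
Square 4, 8: +4·2° lon, +8·1° lat → SW at lon -72°, lat -82°.
Cell spans 2° lon × 1° lat.
south -82.000, north -81.000.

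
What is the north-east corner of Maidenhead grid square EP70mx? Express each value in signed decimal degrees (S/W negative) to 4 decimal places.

Field E=4, P=15: +4·20° lon, +15·10° lat → SW at lon -100°, lat 60°.
Square 7, 0: +7·2° lon, +0·1° lat → SW at lon -86°, lat 60°.
Subsquare m=12, x=23: +12·0.0833333° lon, +23·0.0416667° lat → SW at lon -85°, lat 60.9583°.
Cell spans 0.0833333° lon × 0.0416667° lat. NE corner is SW corner plus one full cell.
latitude 61.0000, longitude -84.9167.

61.0000, -84.9167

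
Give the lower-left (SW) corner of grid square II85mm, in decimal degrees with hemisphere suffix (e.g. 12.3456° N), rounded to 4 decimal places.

4.5000° S, 3.0000° W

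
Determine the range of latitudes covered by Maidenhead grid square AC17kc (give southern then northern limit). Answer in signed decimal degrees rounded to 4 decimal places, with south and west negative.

-62.9167, -62.8750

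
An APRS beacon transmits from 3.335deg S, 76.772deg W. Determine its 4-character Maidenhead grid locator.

FI16

Offset from 180°W / 90°S: lon 103.23°, lat 86.67°.
Field: lon ⌊103.23/20⌋ = 5 → F; lat ⌊86.67/10⌋ = 8 → I.
Square: lon ⌊3.23/2⌋ = 1; lat ⌊6.67/1⌋ = 6.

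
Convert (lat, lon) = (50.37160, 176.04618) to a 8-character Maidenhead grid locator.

RO80ai59

Shift to the Maidenhead origin (180°W, 90°S): lon 356.04618, lat 140.37160.
Field (20°×10°, letters A–R): 356.04618/20 → 17 → R, 140.37160/10 → 14 → O; chars RO.
Square (2°×1°, digits 0–9): 16.04618/2 → 8, 0.37160/1 → 0; chars 80.
Subsquare (5′×2.5′, letters a–x): 0.04618/0.0833333 → 0 → a, 0.37160/0.0416667 → 8 → i; chars ai.
Extended square (30″×15″, digits 0–9): 0.04618/0.00833333 → 5, 0.03827/0.00416667 → 9; chars 59.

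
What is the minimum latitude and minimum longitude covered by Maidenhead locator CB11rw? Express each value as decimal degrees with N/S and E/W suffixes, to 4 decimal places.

Field C=2, B=1: +2·20° lon, +1·10° lat → SW at lon -140°, lat -80°.
Square 1, 1: +1·2° lon, +1·1° lat → SW at lon -138°, lat -79°.
Subsquare r=17, w=22: +17·0.0833333° lon, +22·0.0416667° lat → SW at lon -136.583°, lat -78.0833°.
latitude 78.0833° S, longitude 136.5833° W.

78.0833° S, 136.5833° W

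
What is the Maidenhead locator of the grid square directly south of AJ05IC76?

AJ05ic75

Latitude extended square 6; −1 → 5.
The longitude characters are unchanged.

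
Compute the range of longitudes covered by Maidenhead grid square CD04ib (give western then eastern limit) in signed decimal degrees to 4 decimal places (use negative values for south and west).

-139.3333, -139.2500

Field C=2, D=3: +2·20° lon, +3·10° lat → SW at lon -140°, lat -60°.
Square 0, 4: +0·2° lon, +4·1° lat → SW at lon -140°, lat -56°.
Subsquare i=8, b=1: +8·0.0833333° lon, +1·0.0416667° lat → SW at lon -139.333°, lat -55.9583°.
Cell spans 0.0833333° lon × 0.0416667° lat.
west -139.3333, east -139.2500.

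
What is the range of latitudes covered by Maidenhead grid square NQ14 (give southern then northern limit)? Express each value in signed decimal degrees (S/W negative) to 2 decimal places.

Field N=13, Q=16: +13·20° lon, +16·10° lat → SW at lon 80°, lat 70°.
Square 1, 4: +1·2° lon, +4·1° lat → SW at lon 82°, lat 74°.
Cell spans 2° lon × 1° lat.
south 74.00, north 75.00.

74.00, 75.00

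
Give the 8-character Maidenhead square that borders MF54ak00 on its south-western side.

MF44xj99

Longitude extended square 0; −1 → -1, wraps to 9, carry into subsquare.
Longitude subsquare a = 0; −1 → -1, wraps to 23 = x, carry into square.
Longitude square 5; −1 → 4.
Latitude extended square 0; −1 → -1, wraps to 9, carry into subsquare.
Latitude subsquare k = 10; −1 → 9 = j.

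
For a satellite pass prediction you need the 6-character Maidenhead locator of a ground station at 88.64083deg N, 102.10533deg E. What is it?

OR18bp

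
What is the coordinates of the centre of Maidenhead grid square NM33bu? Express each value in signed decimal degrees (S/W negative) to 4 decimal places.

33.8542, 86.1250

Field N=13, M=12: +13·20° lon, +12·10° lat → SW at lon 80°, lat 30°.
Square 3, 3: +3·2° lon, +3·1° lat → SW at lon 86°, lat 33°.
Subsquare b=1, u=20: +1·0.0833333° lon, +20·0.0416667° lat → SW at lon 86.0833°, lat 33.8333°.
Cell spans 0.0833333° lon × 0.0416667° lat. Centre is SW corner plus half of each.
latitude 33.8542, longitude 86.1250.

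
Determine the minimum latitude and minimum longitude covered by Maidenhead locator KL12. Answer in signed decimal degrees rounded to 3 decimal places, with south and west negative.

Field K=10, L=11: +10·20° lon, +11·10° lat → SW at lon 20°, lat 20°.
Square 1, 2: +1·2° lon, +2·1° lat → SW at lon 22°, lat 22°.
latitude 22.000, longitude 22.000.

22.000, 22.000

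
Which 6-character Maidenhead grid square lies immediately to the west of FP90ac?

FP80xc

Longitude subsquare a = 0; −1 → -1, wraps to 23 = x, carry into square.
Longitude square 9; −1 → 8.
The latitude characters are unchanged.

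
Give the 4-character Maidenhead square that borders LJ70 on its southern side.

LI79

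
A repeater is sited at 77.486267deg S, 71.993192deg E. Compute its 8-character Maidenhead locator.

Offset from 180°W / 90°S: lon 251.99319°, lat 12.51373°.
Field: lon ⌊251.99319/20⌋ = 12 → M; lat ⌊12.51373/10⌋ = 1 → B.
Square: lon ⌊11.99319/2⌋ = 5; lat ⌊2.51373/1⌋ = 2.
Subsquare: lon ⌊1.99319/0.0833333⌋ = 23 → x; lat ⌊0.51373/0.0416667⌋ = 12 → m.
Extended square: lon ⌊0.07653/0.00833333⌋ = 9; lat ⌊0.01373/0.00416667⌋ = 3.

MB52xm93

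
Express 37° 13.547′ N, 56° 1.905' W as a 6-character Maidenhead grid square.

GM17xf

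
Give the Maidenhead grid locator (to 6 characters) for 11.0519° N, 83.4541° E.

Add 180° to longitude and 90° to latitude: 263.4541, 101.0519.
Field: lon ⌊263.4541/20⌋ = 13 → N; lat ⌊101.0519/10⌋ = 10 → K.
Square: lon ⌊3.4541/2⌋ = 1; lat ⌊1.0519/1⌋ = 1.
Subsquare: lon ⌊1.4541/0.0833333⌋ = 17 → r; lat ⌊0.0519/0.0416667⌋ = 1 → b.

NK11rb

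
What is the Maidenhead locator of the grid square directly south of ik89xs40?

Latitude extended square 0; −1 → -1, wraps to 9, carry into subsquare.
Latitude subsquare s = 18; −1 → 17 = r.
The longitude characters are unchanged.

IK89xr49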